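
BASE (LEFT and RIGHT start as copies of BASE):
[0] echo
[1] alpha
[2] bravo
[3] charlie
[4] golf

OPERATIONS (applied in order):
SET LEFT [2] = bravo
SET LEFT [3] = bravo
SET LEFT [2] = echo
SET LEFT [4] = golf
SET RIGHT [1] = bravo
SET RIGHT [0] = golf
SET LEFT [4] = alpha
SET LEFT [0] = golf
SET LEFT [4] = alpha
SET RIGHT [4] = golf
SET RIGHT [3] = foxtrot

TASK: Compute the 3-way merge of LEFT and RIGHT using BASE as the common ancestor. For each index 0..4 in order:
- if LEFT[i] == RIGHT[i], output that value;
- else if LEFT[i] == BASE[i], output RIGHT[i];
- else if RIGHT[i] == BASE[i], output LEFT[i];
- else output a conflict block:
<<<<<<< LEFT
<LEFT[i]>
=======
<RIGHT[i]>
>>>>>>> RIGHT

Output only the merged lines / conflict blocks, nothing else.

Answer: golf
bravo
echo
<<<<<<< LEFT
bravo
=======
foxtrot
>>>>>>> RIGHT
alpha

Derivation:
Final LEFT:  [golf, alpha, echo, bravo, alpha]
Final RIGHT: [golf, bravo, bravo, foxtrot, golf]
i=0: L=golf R=golf -> agree -> golf
i=1: L=alpha=BASE, R=bravo -> take RIGHT -> bravo
i=2: L=echo, R=bravo=BASE -> take LEFT -> echo
i=3: BASE=charlie L=bravo R=foxtrot all differ -> CONFLICT
i=4: L=alpha, R=golf=BASE -> take LEFT -> alpha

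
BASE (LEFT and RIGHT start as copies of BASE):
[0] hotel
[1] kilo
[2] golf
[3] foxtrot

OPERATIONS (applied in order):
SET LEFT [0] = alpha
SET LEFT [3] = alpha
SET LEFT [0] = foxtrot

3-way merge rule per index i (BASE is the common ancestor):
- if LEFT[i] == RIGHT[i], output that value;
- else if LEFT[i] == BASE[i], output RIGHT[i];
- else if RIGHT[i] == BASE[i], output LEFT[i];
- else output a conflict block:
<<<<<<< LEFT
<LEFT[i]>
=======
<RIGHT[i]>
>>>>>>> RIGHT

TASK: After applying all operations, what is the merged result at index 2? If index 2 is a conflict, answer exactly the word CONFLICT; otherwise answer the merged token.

Final LEFT:  [foxtrot, kilo, golf, alpha]
Final RIGHT: [hotel, kilo, golf, foxtrot]
i=0: L=foxtrot, R=hotel=BASE -> take LEFT -> foxtrot
i=1: L=kilo R=kilo -> agree -> kilo
i=2: L=golf R=golf -> agree -> golf
i=3: L=alpha, R=foxtrot=BASE -> take LEFT -> alpha
Index 2 -> golf

Answer: golf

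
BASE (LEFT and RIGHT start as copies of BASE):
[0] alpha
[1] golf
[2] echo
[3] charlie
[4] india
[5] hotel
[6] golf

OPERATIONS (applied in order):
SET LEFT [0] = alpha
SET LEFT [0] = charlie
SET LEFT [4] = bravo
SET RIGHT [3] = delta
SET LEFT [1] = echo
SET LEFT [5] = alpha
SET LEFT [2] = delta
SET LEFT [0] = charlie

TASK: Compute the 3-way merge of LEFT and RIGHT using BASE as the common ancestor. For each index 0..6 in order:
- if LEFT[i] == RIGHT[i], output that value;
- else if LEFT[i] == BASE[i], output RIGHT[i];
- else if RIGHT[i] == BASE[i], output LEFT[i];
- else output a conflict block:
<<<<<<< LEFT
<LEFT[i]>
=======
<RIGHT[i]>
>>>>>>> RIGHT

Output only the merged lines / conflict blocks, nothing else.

Answer: charlie
echo
delta
delta
bravo
alpha
golf

Derivation:
Final LEFT:  [charlie, echo, delta, charlie, bravo, alpha, golf]
Final RIGHT: [alpha, golf, echo, delta, india, hotel, golf]
i=0: L=charlie, R=alpha=BASE -> take LEFT -> charlie
i=1: L=echo, R=golf=BASE -> take LEFT -> echo
i=2: L=delta, R=echo=BASE -> take LEFT -> delta
i=3: L=charlie=BASE, R=delta -> take RIGHT -> delta
i=4: L=bravo, R=india=BASE -> take LEFT -> bravo
i=5: L=alpha, R=hotel=BASE -> take LEFT -> alpha
i=6: L=golf R=golf -> agree -> golf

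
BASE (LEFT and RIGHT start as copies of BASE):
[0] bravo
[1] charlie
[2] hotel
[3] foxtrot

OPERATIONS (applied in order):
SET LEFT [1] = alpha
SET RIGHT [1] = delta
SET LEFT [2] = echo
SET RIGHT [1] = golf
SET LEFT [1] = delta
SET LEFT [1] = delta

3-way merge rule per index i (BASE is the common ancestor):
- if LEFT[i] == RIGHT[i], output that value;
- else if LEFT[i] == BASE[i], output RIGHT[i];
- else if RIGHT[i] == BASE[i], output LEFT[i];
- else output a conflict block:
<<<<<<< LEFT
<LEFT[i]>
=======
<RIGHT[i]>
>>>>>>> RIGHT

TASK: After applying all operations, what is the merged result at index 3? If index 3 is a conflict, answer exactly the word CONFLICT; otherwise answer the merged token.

Answer: foxtrot

Derivation:
Final LEFT:  [bravo, delta, echo, foxtrot]
Final RIGHT: [bravo, golf, hotel, foxtrot]
i=0: L=bravo R=bravo -> agree -> bravo
i=1: BASE=charlie L=delta R=golf all differ -> CONFLICT
i=2: L=echo, R=hotel=BASE -> take LEFT -> echo
i=3: L=foxtrot R=foxtrot -> agree -> foxtrot
Index 3 -> foxtrot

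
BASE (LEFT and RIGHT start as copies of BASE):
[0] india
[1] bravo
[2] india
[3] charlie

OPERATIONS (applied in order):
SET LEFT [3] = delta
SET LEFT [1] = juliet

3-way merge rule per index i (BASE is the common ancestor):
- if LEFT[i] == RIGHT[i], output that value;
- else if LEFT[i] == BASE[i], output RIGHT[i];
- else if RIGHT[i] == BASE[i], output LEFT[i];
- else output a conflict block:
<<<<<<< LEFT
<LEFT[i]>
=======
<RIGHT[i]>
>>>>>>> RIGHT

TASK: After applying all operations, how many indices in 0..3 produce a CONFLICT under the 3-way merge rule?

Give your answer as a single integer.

Answer: 0

Derivation:
Final LEFT:  [india, juliet, india, delta]
Final RIGHT: [india, bravo, india, charlie]
i=0: L=india R=india -> agree -> india
i=1: L=juliet, R=bravo=BASE -> take LEFT -> juliet
i=2: L=india R=india -> agree -> india
i=3: L=delta, R=charlie=BASE -> take LEFT -> delta
Conflict count: 0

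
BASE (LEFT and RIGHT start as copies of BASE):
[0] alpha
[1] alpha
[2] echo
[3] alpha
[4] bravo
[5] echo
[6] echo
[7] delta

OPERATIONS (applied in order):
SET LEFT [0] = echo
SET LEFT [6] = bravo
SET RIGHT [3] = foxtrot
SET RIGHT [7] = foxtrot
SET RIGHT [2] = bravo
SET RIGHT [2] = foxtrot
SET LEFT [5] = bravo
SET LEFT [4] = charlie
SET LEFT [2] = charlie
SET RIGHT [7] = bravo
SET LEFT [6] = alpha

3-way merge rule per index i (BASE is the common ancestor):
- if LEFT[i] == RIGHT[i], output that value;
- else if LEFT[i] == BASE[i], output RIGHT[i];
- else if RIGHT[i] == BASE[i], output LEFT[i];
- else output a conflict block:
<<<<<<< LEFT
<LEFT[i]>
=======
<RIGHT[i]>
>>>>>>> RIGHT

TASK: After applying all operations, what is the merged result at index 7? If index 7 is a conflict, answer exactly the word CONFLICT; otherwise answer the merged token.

Answer: bravo

Derivation:
Final LEFT:  [echo, alpha, charlie, alpha, charlie, bravo, alpha, delta]
Final RIGHT: [alpha, alpha, foxtrot, foxtrot, bravo, echo, echo, bravo]
i=0: L=echo, R=alpha=BASE -> take LEFT -> echo
i=1: L=alpha R=alpha -> agree -> alpha
i=2: BASE=echo L=charlie R=foxtrot all differ -> CONFLICT
i=3: L=alpha=BASE, R=foxtrot -> take RIGHT -> foxtrot
i=4: L=charlie, R=bravo=BASE -> take LEFT -> charlie
i=5: L=bravo, R=echo=BASE -> take LEFT -> bravo
i=6: L=alpha, R=echo=BASE -> take LEFT -> alpha
i=7: L=delta=BASE, R=bravo -> take RIGHT -> bravo
Index 7 -> bravo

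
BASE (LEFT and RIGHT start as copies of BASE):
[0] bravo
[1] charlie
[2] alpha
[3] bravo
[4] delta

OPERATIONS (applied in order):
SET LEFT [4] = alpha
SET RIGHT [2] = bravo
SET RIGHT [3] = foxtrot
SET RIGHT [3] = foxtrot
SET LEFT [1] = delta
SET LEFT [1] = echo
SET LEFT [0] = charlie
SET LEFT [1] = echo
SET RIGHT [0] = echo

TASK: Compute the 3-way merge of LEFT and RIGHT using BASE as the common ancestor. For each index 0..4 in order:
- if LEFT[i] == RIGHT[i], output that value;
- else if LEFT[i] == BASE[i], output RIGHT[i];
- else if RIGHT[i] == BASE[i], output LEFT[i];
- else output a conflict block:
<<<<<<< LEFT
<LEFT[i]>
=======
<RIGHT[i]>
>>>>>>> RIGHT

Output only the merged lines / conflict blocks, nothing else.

Final LEFT:  [charlie, echo, alpha, bravo, alpha]
Final RIGHT: [echo, charlie, bravo, foxtrot, delta]
i=0: BASE=bravo L=charlie R=echo all differ -> CONFLICT
i=1: L=echo, R=charlie=BASE -> take LEFT -> echo
i=2: L=alpha=BASE, R=bravo -> take RIGHT -> bravo
i=3: L=bravo=BASE, R=foxtrot -> take RIGHT -> foxtrot
i=4: L=alpha, R=delta=BASE -> take LEFT -> alpha

Answer: <<<<<<< LEFT
charlie
=======
echo
>>>>>>> RIGHT
echo
bravo
foxtrot
alpha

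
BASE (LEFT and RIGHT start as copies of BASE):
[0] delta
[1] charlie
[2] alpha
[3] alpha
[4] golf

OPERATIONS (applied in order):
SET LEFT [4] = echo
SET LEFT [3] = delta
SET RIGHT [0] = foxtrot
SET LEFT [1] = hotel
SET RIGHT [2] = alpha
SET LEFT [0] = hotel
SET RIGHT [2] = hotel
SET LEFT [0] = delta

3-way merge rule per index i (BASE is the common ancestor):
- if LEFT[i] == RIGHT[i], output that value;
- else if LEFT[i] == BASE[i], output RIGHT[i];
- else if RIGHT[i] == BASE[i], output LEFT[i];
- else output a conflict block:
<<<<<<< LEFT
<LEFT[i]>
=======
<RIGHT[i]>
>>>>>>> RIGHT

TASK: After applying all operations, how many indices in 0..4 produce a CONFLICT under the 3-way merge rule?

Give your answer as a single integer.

Answer: 0

Derivation:
Final LEFT:  [delta, hotel, alpha, delta, echo]
Final RIGHT: [foxtrot, charlie, hotel, alpha, golf]
i=0: L=delta=BASE, R=foxtrot -> take RIGHT -> foxtrot
i=1: L=hotel, R=charlie=BASE -> take LEFT -> hotel
i=2: L=alpha=BASE, R=hotel -> take RIGHT -> hotel
i=3: L=delta, R=alpha=BASE -> take LEFT -> delta
i=4: L=echo, R=golf=BASE -> take LEFT -> echo
Conflict count: 0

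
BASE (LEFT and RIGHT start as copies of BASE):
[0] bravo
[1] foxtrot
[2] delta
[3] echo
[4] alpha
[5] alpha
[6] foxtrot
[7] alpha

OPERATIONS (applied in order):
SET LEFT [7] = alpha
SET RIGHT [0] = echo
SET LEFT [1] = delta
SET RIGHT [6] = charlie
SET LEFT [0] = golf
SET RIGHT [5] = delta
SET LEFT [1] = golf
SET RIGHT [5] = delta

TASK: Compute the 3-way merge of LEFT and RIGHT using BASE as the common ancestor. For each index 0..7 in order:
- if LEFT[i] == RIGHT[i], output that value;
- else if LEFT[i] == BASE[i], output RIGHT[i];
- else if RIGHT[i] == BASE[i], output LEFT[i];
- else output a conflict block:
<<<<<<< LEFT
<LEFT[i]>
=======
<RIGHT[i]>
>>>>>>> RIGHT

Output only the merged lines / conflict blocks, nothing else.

Answer: <<<<<<< LEFT
golf
=======
echo
>>>>>>> RIGHT
golf
delta
echo
alpha
delta
charlie
alpha

Derivation:
Final LEFT:  [golf, golf, delta, echo, alpha, alpha, foxtrot, alpha]
Final RIGHT: [echo, foxtrot, delta, echo, alpha, delta, charlie, alpha]
i=0: BASE=bravo L=golf R=echo all differ -> CONFLICT
i=1: L=golf, R=foxtrot=BASE -> take LEFT -> golf
i=2: L=delta R=delta -> agree -> delta
i=3: L=echo R=echo -> agree -> echo
i=4: L=alpha R=alpha -> agree -> alpha
i=5: L=alpha=BASE, R=delta -> take RIGHT -> delta
i=6: L=foxtrot=BASE, R=charlie -> take RIGHT -> charlie
i=7: L=alpha R=alpha -> agree -> alpha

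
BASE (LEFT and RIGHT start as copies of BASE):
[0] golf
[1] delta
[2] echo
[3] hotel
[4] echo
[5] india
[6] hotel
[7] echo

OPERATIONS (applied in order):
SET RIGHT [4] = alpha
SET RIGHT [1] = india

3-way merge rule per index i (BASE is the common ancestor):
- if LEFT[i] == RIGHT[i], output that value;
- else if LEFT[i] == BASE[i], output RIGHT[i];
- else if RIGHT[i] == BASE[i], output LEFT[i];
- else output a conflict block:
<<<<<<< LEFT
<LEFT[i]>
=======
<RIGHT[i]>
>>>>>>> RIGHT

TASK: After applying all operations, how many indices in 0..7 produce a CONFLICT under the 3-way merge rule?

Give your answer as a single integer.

Final LEFT:  [golf, delta, echo, hotel, echo, india, hotel, echo]
Final RIGHT: [golf, india, echo, hotel, alpha, india, hotel, echo]
i=0: L=golf R=golf -> agree -> golf
i=1: L=delta=BASE, R=india -> take RIGHT -> india
i=2: L=echo R=echo -> agree -> echo
i=3: L=hotel R=hotel -> agree -> hotel
i=4: L=echo=BASE, R=alpha -> take RIGHT -> alpha
i=5: L=india R=india -> agree -> india
i=6: L=hotel R=hotel -> agree -> hotel
i=7: L=echo R=echo -> agree -> echo
Conflict count: 0

Answer: 0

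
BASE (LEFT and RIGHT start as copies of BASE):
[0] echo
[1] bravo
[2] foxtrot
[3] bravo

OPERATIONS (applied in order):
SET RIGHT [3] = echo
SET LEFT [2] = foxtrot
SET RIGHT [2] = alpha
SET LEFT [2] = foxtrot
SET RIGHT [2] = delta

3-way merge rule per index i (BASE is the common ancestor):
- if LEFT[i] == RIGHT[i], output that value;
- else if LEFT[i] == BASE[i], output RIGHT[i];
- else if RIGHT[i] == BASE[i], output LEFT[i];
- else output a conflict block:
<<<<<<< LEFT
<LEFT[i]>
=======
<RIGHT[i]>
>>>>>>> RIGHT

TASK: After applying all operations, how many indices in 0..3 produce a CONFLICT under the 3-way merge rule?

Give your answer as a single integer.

Answer: 0

Derivation:
Final LEFT:  [echo, bravo, foxtrot, bravo]
Final RIGHT: [echo, bravo, delta, echo]
i=0: L=echo R=echo -> agree -> echo
i=1: L=bravo R=bravo -> agree -> bravo
i=2: L=foxtrot=BASE, R=delta -> take RIGHT -> delta
i=3: L=bravo=BASE, R=echo -> take RIGHT -> echo
Conflict count: 0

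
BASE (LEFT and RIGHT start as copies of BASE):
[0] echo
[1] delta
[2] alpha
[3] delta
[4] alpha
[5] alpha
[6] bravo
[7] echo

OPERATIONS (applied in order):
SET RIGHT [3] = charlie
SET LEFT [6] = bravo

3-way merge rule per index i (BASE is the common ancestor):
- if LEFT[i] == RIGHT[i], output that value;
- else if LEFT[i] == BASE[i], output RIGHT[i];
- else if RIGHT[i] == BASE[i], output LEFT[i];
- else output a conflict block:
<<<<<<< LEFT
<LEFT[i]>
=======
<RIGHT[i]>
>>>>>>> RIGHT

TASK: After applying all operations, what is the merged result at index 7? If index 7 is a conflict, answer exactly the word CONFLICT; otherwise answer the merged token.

Answer: echo

Derivation:
Final LEFT:  [echo, delta, alpha, delta, alpha, alpha, bravo, echo]
Final RIGHT: [echo, delta, alpha, charlie, alpha, alpha, bravo, echo]
i=0: L=echo R=echo -> agree -> echo
i=1: L=delta R=delta -> agree -> delta
i=2: L=alpha R=alpha -> agree -> alpha
i=3: L=delta=BASE, R=charlie -> take RIGHT -> charlie
i=4: L=alpha R=alpha -> agree -> alpha
i=5: L=alpha R=alpha -> agree -> alpha
i=6: L=bravo R=bravo -> agree -> bravo
i=7: L=echo R=echo -> agree -> echo
Index 7 -> echo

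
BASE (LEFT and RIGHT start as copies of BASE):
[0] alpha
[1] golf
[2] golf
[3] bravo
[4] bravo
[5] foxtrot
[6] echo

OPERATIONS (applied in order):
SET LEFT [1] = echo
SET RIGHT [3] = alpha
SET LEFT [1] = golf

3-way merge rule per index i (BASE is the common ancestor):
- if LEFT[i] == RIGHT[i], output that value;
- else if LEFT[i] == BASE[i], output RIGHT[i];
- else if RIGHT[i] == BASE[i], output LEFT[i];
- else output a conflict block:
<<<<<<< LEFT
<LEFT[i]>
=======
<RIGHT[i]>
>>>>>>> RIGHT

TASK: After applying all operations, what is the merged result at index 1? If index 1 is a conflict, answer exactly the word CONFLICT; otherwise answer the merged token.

Final LEFT:  [alpha, golf, golf, bravo, bravo, foxtrot, echo]
Final RIGHT: [alpha, golf, golf, alpha, bravo, foxtrot, echo]
i=0: L=alpha R=alpha -> agree -> alpha
i=1: L=golf R=golf -> agree -> golf
i=2: L=golf R=golf -> agree -> golf
i=3: L=bravo=BASE, R=alpha -> take RIGHT -> alpha
i=4: L=bravo R=bravo -> agree -> bravo
i=5: L=foxtrot R=foxtrot -> agree -> foxtrot
i=6: L=echo R=echo -> agree -> echo
Index 1 -> golf

Answer: golf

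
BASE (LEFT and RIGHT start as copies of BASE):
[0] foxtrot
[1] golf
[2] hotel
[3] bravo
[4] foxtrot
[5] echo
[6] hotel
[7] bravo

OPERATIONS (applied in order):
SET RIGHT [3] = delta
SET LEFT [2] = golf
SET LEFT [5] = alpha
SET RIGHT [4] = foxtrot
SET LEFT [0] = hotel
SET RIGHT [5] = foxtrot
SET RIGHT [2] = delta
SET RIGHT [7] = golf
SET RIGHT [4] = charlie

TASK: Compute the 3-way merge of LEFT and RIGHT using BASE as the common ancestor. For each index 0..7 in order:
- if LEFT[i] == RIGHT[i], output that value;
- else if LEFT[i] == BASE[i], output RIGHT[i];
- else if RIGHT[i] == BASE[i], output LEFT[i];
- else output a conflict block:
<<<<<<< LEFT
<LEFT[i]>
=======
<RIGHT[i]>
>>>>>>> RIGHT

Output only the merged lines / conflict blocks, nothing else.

Answer: hotel
golf
<<<<<<< LEFT
golf
=======
delta
>>>>>>> RIGHT
delta
charlie
<<<<<<< LEFT
alpha
=======
foxtrot
>>>>>>> RIGHT
hotel
golf

Derivation:
Final LEFT:  [hotel, golf, golf, bravo, foxtrot, alpha, hotel, bravo]
Final RIGHT: [foxtrot, golf, delta, delta, charlie, foxtrot, hotel, golf]
i=0: L=hotel, R=foxtrot=BASE -> take LEFT -> hotel
i=1: L=golf R=golf -> agree -> golf
i=2: BASE=hotel L=golf R=delta all differ -> CONFLICT
i=3: L=bravo=BASE, R=delta -> take RIGHT -> delta
i=4: L=foxtrot=BASE, R=charlie -> take RIGHT -> charlie
i=5: BASE=echo L=alpha R=foxtrot all differ -> CONFLICT
i=6: L=hotel R=hotel -> agree -> hotel
i=7: L=bravo=BASE, R=golf -> take RIGHT -> golf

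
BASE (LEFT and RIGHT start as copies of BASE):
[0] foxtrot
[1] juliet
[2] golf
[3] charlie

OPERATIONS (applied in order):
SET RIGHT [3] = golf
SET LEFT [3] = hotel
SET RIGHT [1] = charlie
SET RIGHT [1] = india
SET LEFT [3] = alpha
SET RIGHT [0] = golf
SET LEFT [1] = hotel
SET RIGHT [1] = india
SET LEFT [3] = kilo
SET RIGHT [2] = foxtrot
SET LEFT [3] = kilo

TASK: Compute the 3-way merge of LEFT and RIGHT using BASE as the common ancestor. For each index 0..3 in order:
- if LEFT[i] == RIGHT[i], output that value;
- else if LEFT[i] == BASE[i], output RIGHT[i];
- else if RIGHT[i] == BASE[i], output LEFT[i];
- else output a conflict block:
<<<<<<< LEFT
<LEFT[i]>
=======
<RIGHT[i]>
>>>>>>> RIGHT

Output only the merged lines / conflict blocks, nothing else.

Answer: golf
<<<<<<< LEFT
hotel
=======
india
>>>>>>> RIGHT
foxtrot
<<<<<<< LEFT
kilo
=======
golf
>>>>>>> RIGHT

Derivation:
Final LEFT:  [foxtrot, hotel, golf, kilo]
Final RIGHT: [golf, india, foxtrot, golf]
i=0: L=foxtrot=BASE, R=golf -> take RIGHT -> golf
i=1: BASE=juliet L=hotel R=india all differ -> CONFLICT
i=2: L=golf=BASE, R=foxtrot -> take RIGHT -> foxtrot
i=3: BASE=charlie L=kilo R=golf all differ -> CONFLICT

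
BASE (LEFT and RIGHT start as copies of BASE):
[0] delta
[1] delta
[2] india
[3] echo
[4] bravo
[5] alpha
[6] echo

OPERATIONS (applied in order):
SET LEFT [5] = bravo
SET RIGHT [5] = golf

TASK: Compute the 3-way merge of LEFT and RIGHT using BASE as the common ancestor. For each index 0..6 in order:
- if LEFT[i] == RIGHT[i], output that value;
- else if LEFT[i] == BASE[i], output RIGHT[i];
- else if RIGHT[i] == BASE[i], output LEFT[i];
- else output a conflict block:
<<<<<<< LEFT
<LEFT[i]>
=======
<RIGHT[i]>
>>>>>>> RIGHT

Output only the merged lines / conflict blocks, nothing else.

Final LEFT:  [delta, delta, india, echo, bravo, bravo, echo]
Final RIGHT: [delta, delta, india, echo, bravo, golf, echo]
i=0: L=delta R=delta -> agree -> delta
i=1: L=delta R=delta -> agree -> delta
i=2: L=india R=india -> agree -> india
i=3: L=echo R=echo -> agree -> echo
i=4: L=bravo R=bravo -> agree -> bravo
i=5: BASE=alpha L=bravo R=golf all differ -> CONFLICT
i=6: L=echo R=echo -> agree -> echo

Answer: delta
delta
india
echo
bravo
<<<<<<< LEFT
bravo
=======
golf
>>>>>>> RIGHT
echo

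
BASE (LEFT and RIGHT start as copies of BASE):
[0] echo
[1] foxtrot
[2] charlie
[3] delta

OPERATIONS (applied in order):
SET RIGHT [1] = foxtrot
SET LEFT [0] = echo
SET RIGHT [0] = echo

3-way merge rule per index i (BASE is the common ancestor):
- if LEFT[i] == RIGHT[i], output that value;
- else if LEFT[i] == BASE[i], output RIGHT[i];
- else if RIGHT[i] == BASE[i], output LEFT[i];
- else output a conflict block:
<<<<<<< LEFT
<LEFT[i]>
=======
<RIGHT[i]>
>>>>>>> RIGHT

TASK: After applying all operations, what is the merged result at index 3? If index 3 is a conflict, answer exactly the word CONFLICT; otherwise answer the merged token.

Final LEFT:  [echo, foxtrot, charlie, delta]
Final RIGHT: [echo, foxtrot, charlie, delta]
i=0: L=echo R=echo -> agree -> echo
i=1: L=foxtrot R=foxtrot -> agree -> foxtrot
i=2: L=charlie R=charlie -> agree -> charlie
i=3: L=delta R=delta -> agree -> delta
Index 3 -> delta

Answer: delta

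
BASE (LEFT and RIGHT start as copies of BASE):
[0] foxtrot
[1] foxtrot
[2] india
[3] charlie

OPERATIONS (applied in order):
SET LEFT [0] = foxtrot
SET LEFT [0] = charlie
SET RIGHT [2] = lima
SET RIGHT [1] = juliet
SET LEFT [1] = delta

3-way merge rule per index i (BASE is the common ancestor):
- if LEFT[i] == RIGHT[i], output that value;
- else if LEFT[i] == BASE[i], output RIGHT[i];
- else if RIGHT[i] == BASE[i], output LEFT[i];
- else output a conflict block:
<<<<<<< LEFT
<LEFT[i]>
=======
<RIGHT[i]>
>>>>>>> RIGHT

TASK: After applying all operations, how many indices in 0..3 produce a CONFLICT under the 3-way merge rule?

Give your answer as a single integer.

Answer: 1

Derivation:
Final LEFT:  [charlie, delta, india, charlie]
Final RIGHT: [foxtrot, juliet, lima, charlie]
i=0: L=charlie, R=foxtrot=BASE -> take LEFT -> charlie
i=1: BASE=foxtrot L=delta R=juliet all differ -> CONFLICT
i=2: L=india=BASE, R=lima -> take RIGHT -> lima
i=3: L=charlie R=charlie -> agree -> charlie
Conflict count: 1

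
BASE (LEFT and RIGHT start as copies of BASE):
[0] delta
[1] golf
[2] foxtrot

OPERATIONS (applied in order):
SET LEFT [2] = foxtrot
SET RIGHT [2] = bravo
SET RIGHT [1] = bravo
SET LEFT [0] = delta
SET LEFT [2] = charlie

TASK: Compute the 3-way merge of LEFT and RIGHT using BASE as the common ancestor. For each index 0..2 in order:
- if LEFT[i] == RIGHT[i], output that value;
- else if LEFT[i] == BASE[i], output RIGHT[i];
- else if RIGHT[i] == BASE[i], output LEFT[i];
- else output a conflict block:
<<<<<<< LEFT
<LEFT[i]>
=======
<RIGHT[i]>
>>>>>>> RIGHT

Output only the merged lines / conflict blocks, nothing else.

Answer: delta
bravo
<<<<<<< LEFT
charlie
=======
bravo
>>>>>>> RIGHT

Derivation:
Final LEFT:  [delta, golf, charlie]
Final RIGHT: [delta, bravo, bravo]
i=0: L=delta R=delta -> agree -> delta
i=1: L=golf=BASE, R=bravo -> take RIGHT -> bravo
i=2: BASE=foxtrot L=charlie R=bravo all differ -> CONFLICT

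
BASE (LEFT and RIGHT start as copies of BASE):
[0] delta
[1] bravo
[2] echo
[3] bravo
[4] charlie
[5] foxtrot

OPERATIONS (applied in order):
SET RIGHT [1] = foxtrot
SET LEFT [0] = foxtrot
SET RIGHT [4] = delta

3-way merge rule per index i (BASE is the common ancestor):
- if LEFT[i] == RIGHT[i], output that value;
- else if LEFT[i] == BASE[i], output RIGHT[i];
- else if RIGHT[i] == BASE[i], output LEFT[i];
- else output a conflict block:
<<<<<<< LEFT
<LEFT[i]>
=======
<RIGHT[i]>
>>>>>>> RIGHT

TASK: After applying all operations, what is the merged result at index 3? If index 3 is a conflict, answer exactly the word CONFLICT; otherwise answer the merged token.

Answer: bravo

Derivation:
Final LEFT:  [foxtrot, bravo, echo, bravo, charlie, foxtrot]
Final RIGHT: [delta, foxtrot, echo, bravo, delta, foxtrot]
i=0: L=foxtrot, R=delta=BASE -> take LEFT -> foxtrot
i=1: L=bravo=BASE, R=foxtrot -> take RIGHT -> foxtrot
i=2: L=echo R=echo -> agree -> echo
i=3: L=bravo R=bravo -> agree -> bravo
i=4: L=charlie=BASE, R=delta -> take RIGHT -> delta
i=5: L=foxtrot R=foxtrot -> agree -> foxtrot
Index 3 -> bravo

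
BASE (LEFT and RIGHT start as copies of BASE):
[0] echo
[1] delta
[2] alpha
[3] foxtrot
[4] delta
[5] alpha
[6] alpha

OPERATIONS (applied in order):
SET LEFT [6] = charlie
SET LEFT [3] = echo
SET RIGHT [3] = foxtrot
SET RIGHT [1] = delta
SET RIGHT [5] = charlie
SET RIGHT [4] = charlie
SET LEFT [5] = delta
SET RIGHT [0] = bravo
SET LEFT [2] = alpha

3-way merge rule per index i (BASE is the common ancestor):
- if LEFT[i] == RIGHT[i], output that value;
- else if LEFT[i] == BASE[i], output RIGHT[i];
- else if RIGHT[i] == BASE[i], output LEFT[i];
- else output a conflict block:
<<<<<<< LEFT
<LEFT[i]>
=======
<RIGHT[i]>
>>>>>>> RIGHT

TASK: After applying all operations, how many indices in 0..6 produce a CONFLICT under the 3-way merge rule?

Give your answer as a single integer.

Answer: 1

Derivation:
Final LEFT:  [echo, delta, alpha, echo, delta, delta, charlie]
Final RIGHT: [bravo, delta, alpha, foxtrot, charlie, charlie, alpha]
i=0: L=echo=BASE, R=bravo -> take RIGHT -> bravo
i=1: L=delta R=delta -> agree -> delta
i=2: L=alpha R=alpha -> agree -> alpha
i=3: L=echo, R=foxtrot=BASE -> take LEFT -> echo
i=4: L=delta=BASE, R=charlie -> take RIGHT -> charlie
i=5: BASE=alpha L=delta R=charlie all differ -> CONFLICT
i=6: L=charlie, R=alpha=BASE -> take LEFT -> charlie
Conflict count: 1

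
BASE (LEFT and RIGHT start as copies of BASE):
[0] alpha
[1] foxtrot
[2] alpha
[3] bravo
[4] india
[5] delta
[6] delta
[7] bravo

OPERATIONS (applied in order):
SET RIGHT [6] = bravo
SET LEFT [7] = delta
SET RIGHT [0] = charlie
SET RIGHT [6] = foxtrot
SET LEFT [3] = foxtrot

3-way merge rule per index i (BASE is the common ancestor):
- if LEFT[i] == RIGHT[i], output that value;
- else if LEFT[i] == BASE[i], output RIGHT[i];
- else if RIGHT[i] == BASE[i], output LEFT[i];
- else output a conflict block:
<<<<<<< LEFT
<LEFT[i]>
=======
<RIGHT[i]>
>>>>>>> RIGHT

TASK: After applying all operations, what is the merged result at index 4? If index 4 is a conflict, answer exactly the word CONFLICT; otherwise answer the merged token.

Final LEFT:  [alpha, foxtrot, alpha, foxtrot, india, delta, delta, delta]
Final RIGHT: [charlie, foxtrot, alpha, bravo, india, delta, foxtrot, bravo]
i=0: L=alpha=BASE, R=charlie -> take RIGHT -> charlie
i=1: L=foxtrot R=foxtrot -> agree -> foxtrot
i=2: L=alpha R=alpha -> agree -> alpha
i=3: L=foxtrot, R=bravo=BASE -> take LEFT -> foxtrot
i=4: L=india R=india -> agree -> india
i=5: L=delta R=delta -> agree -> delta
i=6: L=delta=BASE, R=foxtrot -> take RIGHT -> foxtrot
i=7: L=delta, R=bravo=BASE -> take LEFT -> delta
Index 4 -> india

Answer: india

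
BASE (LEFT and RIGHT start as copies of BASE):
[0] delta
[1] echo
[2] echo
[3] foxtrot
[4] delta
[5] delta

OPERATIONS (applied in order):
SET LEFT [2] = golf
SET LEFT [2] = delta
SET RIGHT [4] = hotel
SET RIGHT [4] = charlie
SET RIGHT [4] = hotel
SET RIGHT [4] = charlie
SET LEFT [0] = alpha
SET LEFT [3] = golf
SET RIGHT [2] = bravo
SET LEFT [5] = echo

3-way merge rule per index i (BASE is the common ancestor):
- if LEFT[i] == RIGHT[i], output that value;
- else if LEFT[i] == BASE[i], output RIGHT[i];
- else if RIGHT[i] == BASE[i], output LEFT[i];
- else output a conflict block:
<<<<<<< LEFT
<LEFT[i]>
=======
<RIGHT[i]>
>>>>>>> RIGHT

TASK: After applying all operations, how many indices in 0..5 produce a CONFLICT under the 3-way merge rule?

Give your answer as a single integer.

Answer: 1

Derivation:
Final LEFT:  [alpha, echo, delta, golf, delta, echo]
Final RIGHT: [delta, echo, bravo, foxtrot, charlie, delta]
i=0: L=alpha, R=delta=BASE -> take LEFT -> alpha
i=1: L=echo R=echo -> agree -> echo
i=2: BASE=echo L=delta R=bravo all differ -> CONFLICT
i=3: L=golf, R=foxtrot=BASE -> take LEFT -> golf
i=4: L=delta=BASE, R=charlie -> take RIGHT -> charlie
i=5: L=echo, R=delta=BASE -> take LEFT -> echo
Conflict count: 1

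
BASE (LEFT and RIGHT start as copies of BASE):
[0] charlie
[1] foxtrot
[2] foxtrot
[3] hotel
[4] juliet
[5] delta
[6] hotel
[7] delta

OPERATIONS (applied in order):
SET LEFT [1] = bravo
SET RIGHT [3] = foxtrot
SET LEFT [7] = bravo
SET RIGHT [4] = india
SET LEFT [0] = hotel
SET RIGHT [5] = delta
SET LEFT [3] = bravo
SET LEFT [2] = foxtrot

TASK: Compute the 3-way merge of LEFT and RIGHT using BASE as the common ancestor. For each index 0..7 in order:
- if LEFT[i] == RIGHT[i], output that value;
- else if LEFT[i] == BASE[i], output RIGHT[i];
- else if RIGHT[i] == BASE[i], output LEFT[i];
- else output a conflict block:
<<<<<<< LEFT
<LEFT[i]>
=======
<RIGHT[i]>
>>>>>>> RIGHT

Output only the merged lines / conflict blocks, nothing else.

Answer: hotel
bravo
foxtrot
<<<<<<< LEFT
bravo
=======
foxtrot
>>>>>>> RIGHT
india
delta
hotel
bravo

Derivation:
Final LEFT:  [hotel, bravo, foxtrot, bravo, juliet, delta, hotel, bravo]
Final RIGHT: [charlie, foxtrot, foxtrot, foxtrot, india, delta, hotel, delta]
i=0: L=hotel, R=charlie=BASE -> take LEFT -> hotel
i=1: L=bravo, R=foxtrot=BASE -> take LEFT -> bravo
i=2: L=foxtrot R=foxtrot -> agree -> foxtrot
i=3: BASE=hotel L=bravo R=foxtrot all differ -> CONFLICT
i=4: L=juliet=BASE, R=india -> take RIGHT -> india
i=5: L=delta R=delta -> agree -> delta
i=6: L=hotel R=hotel -> agree -> hotel
i=7: L=bravo, R=delta=BASE -> take LEFT -> bravo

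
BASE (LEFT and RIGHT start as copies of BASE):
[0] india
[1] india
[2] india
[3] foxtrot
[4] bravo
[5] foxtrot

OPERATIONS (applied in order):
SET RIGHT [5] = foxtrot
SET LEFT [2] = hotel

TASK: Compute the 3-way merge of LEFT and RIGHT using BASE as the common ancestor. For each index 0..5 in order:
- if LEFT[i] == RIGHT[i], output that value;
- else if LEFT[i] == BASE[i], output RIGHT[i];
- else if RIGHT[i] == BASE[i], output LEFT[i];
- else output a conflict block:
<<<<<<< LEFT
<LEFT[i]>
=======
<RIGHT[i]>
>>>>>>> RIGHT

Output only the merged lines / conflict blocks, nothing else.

Final LEFT:  [india, india, hotel, foxtrot, bravo, foxtrot]
Final RIGHT: [india, india, india, foxtrot, bravo, foxtrot]
i=0: L=india R=india -> agree -> india
i=1: L=india R=india -> agree -> india
i=2: L=hotel, R=india=BASE -> take LEFT -> hotel
i=3: L=foxtrot R=foxtrot -> agree -> foxtrot
i=4: L=bravo R=bravo -> agree -> bravo
i=5: L=foxtrot R=foxtrot -> agree -> foxtrot

Answer: india
india
hotel
foxtrot
bravo
foxtrot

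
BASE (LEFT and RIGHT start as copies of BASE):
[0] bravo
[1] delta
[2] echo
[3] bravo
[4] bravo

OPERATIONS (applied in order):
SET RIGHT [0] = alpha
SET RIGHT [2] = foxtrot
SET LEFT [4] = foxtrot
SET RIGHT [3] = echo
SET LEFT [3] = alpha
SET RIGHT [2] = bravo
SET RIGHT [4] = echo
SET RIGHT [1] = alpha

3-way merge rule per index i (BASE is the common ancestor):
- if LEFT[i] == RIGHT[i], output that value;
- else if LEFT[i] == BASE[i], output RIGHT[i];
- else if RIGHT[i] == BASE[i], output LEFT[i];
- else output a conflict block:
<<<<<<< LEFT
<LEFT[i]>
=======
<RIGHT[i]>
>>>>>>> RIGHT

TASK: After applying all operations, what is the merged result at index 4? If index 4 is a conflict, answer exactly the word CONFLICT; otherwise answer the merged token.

Answer: CONFLICT

Derivation:
Final LEFT:  [bravo, delta, echo, alpha, foxtrot]
Final RIGHT: [alpha, alpha, bravo, echo, echo]
i=0: L=bravo=BASE, R=alpha -> take RIGHT -> alpha
i=1: L=delta=BASE, R=alpha -> take RIGHT -> alpha
i=2: L=echo=BASE, R=bravo -> take RIGHT -> bravo
i=3: BASE=bravo L=alpha R=echo all differ -> CONFLICT
i=4: BASE=bravo L=foxtrot R=echo all differ -> CONFLICT
Index 4 -> CONFLICT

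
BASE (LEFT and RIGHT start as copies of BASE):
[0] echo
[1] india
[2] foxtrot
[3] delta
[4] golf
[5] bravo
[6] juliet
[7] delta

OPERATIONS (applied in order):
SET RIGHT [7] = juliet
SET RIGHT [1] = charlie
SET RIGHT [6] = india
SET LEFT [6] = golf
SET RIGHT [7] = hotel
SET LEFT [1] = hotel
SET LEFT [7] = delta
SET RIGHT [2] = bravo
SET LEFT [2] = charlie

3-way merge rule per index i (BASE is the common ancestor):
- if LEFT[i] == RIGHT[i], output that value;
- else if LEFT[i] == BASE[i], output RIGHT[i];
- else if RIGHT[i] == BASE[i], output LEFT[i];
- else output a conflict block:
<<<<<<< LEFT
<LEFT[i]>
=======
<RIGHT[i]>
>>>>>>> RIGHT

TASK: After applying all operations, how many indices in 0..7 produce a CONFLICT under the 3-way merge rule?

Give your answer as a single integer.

Final LEFT:  [echo, hotel, charlie, delta, golf, bravo, golf, delta]
Final RIGHT: [echo, charlie, bravo, delta, golf, bravo, india, hotel]
i=0: L=echo R=echo -> agree -> echo
i=1: BASE=india L=hotel R=charlie all differ -> CONFLICT
i=2: BASE=foxtrot L=charlie R=bravo all differ -> CONFLICT
i=3: L=delta R=delta -> agree -> delta
i=4: L=golf R=golf -> agree -> golf
i=5: L=bravo R=bravo -> agree -> bravo
i=6: BASE=juliet L=golf R=india all differ -> CONFLICT
i=7: L=delta=BASE, R=hotel -> take RIGHT -> hotel
Conflict count: 3

Answer: 3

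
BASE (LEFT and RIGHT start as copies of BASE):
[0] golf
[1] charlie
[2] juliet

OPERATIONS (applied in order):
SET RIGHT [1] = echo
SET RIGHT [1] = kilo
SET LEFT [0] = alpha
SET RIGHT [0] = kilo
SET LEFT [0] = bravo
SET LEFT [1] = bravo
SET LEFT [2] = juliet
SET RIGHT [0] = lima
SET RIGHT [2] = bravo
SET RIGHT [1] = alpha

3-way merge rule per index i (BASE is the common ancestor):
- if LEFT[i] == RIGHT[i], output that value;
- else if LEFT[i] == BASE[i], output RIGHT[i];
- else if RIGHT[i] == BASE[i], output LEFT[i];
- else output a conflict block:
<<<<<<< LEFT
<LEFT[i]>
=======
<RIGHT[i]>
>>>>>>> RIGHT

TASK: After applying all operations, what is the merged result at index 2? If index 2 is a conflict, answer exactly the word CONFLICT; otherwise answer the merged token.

Answer: bravo

Derivation:
Final LEFT:  [bravo, bravo, juliet]
Final RIGHT: [lima, alpha, bravo]
i=0: BASE=golf L=bravo R=lima all differ -> CONFLICT
i=1: BASE=charlie L=bravo R=alpha all differ -> CONFLICT
i=2: L=juliet=BASE, R=bravo -> take RIGHT -> bravo
Index 2 -> bravo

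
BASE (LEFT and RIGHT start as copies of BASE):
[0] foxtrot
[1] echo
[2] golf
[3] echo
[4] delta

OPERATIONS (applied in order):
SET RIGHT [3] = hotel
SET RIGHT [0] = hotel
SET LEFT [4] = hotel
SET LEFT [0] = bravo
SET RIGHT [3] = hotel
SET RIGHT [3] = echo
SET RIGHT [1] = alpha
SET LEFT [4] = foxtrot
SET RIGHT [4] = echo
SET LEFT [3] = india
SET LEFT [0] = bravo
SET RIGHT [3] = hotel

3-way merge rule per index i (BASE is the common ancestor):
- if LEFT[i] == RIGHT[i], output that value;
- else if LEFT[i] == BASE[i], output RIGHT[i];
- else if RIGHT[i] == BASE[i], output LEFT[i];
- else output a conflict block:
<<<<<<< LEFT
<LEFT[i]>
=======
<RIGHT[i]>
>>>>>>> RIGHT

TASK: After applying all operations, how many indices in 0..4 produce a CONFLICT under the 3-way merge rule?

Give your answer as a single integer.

Answer: 3

Derivation:
Final LEFT:  [bravo, echo, golf, india, foxtrot]
Final RIGHT: [hotel, alpha, golf, hotel, echo]
i=0: BASE=foxtrot L=bravo R=hotel all differ -> CONFLICT
i=1: L=echo=BASE, R=alpha -> take RIGHT -> alpha
i=2: L=golf R=golf -> agree -> golf
i=3: BASE=echo L=india R=hotel all differ -> CONFLICT
i=4: BASE=delta L=foxtrot R=echo all differ -> CONFLICT
Conflict count: 3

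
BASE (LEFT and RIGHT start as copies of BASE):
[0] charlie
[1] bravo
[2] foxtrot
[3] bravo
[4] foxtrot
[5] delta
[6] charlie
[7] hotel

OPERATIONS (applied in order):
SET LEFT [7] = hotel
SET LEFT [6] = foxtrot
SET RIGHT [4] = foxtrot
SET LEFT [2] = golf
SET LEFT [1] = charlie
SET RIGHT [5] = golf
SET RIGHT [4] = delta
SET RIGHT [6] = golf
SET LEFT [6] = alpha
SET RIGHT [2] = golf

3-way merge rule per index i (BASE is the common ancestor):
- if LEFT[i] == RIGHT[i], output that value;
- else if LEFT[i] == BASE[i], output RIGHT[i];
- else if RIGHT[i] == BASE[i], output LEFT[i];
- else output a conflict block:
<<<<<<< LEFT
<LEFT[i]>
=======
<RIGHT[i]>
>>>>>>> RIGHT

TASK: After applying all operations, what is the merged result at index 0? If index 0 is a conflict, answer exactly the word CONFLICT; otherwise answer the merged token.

Final LEFT:  [charlie, charlie, golf, bravo, foxtrot, delta, alpha, hotel]
Final RIGHT: [charlie, bravo, golf, bravo, delta, golf, golf, hotel]
i=0: L=charlie R=charlie -> agree -> charlie
i=1: L=charlie, R=bravo=BASE -> take LEFT -> charlie
i=2: L=golf R=golf -> agree -> golf
i=3: L=bravo R=bravo -> agree -> bravo
i=4: L=foxtrot=BASE, R=delta -> take RIGHT -> delta
i=5: L=delta=BASE, R=golf -> take RIGHT -> golf
i=6: BASE=charlie L=alpha R=golf all differ -> CONFLICT
i=7: L=hotel R=hotel -> agree -> hotel
Index 0 -> charlie

Answer: charlie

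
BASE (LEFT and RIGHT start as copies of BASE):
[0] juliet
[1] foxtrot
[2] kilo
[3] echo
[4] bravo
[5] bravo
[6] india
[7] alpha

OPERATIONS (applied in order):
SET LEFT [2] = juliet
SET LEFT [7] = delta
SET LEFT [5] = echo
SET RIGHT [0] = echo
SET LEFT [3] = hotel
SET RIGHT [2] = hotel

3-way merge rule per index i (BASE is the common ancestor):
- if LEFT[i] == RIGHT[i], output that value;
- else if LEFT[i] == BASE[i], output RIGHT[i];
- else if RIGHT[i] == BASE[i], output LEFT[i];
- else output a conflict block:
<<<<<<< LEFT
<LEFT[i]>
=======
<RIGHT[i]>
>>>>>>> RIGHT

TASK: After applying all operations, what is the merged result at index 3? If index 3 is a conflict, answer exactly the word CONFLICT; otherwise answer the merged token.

Final LEFT:  [juliet, foxtrot, juliet, hotel, bravo, echo, india, delta]
Final RIGHT: [echo, foxtrot, hotel, echo, bravo, bravo, india, alpha]
i=0: L=juliet=BASE, R=echo -> take RIGHT -> echo
i=1: L=foxtrot R=foxtrot -> agree -> foxtrot
i=2: BASE=kilo L=juliet R=hotel all differ -> CONFLICT
i=3: L=hotel, R=echo=BASE -> take LEFT -> hotel
i=4: L=bravo R=bravo -> agree -> bravo
i=5: L=echo, R=bravo=BASE -> take LEFT -> echo
i=6: L=india R=india -> agree -> india
i=7: L=delta, R=alpha=BASE -> take LEFT -> delta
Index 3 -> hotel

Answer: hotel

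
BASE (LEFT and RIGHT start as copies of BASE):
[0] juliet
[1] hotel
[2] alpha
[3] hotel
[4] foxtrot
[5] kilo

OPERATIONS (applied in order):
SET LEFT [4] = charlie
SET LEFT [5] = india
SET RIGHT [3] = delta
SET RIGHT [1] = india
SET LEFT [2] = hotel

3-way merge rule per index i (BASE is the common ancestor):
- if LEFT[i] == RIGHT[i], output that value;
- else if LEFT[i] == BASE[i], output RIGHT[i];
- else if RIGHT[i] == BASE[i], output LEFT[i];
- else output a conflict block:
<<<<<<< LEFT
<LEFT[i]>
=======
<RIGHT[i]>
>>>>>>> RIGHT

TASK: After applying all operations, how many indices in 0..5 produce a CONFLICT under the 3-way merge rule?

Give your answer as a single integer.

Final LEFT:  [juliet, hotel, hotel, hotel, charlie, india]
Final RIGHT: [juliet, india, alpha, delta, foxtrot, kilo]
i=0: L=juliet R=juliet -> agree -> juliet
i=1: L=hotel=BASE, R=india -> take RIGHT -> india
i=2: L=hotel, R=alpha=BASE -> take LEFT -> hotel
i=3: L=hotel=BASE, R=delta -> take RIGHT -> delta
i=4: L=charlie, R=foxtrot=BASE -> take LEFT -> charlie
i=5: L=india, R=kilo=BASE -> take LEFT -> india
Conflict count: 0

Answer: 0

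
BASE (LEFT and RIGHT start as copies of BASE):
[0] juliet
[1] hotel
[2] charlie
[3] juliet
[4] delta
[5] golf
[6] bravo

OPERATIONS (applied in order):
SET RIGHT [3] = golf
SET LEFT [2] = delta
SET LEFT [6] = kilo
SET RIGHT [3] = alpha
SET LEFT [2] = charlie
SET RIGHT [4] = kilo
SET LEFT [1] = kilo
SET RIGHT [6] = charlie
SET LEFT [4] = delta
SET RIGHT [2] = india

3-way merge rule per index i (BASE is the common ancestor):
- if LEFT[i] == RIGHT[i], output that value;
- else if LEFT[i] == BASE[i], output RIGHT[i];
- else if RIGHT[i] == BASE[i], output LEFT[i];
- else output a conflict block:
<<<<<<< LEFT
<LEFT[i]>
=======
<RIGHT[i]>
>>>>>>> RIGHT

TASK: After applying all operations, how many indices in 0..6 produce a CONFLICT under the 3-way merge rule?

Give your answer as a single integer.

Final LEFT:  [juliet, kilo, charlie, juliet, delta, golf, kilo]
Final RIGHT: [juliet, hotel, india, alpha, kilo, golf, charlie]
i=0: L=juliet R=juliet -> agree -> juliet
i=1: L=kilo, R=hotel=BASE -> take LEFT -> kilo
i=2: L=charlie=BASE, R=india -> take RIGHT -> india
i=3: L=juliet=BASE, R=alpha -> take RIGHT -> alpha
i=4: L=delta=BASE, R=kilo -> take RIGHT -> kilo
i=5: L=golf R=golf -> agree -> golf
i=6: BASE=bravo L=kilo R=charlie all differ -> CONFLICT
Conflict count: 1

Answer: 1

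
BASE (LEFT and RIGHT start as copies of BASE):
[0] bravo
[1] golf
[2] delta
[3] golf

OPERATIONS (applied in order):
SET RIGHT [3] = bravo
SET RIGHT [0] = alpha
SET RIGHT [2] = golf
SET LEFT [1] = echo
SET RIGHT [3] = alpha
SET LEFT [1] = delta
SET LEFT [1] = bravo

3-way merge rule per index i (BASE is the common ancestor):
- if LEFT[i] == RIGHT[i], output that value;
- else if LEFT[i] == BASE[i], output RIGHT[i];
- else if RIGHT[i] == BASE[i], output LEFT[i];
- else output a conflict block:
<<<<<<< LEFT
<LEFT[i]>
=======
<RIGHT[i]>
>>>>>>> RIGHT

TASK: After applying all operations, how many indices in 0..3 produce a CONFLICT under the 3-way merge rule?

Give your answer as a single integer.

Final LEFT:  [bravo, bravo, delta, golf]
Final RIGHT: [alpha, golf, golf, alpha]
i=0: L=bravo=BASE, R=alpha -> take RIGHT -> alpha
i=1: L=bravo, R=golf=BASE -> take LEFT -> bravo
i=2: L=delta=BASE, R=golf -> take RIGHT -> golf
i=3: L=golf=BASE, R=alpha -> take RIGHT -> alpha
Conflict count: 0

Answer: 0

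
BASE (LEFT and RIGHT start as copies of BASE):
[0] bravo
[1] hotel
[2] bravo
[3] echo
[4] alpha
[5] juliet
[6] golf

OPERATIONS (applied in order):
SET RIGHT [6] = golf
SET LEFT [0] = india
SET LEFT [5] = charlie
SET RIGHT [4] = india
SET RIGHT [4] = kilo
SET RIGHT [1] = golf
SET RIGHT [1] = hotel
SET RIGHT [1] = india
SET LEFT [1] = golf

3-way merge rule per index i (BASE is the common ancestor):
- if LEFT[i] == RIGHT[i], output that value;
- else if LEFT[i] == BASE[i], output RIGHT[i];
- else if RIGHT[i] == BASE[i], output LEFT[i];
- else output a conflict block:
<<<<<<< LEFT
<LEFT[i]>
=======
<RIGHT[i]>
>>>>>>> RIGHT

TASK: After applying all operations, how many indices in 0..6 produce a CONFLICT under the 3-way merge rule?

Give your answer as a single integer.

Answer: 1

Derivation:
Final LEFT:  [india, golf, bravo, echo, alpha, charlie, golf]
Final RIGHT: [bravo, india, bravo, echo, kilo, juliet, golf]
i=0: L=india, R=bravo=BASE -> take LEFT -> india
i=1: BASE=hotel L=golf R=india all differ -> CONFLICT
i=2: L=bravo R=bravo -> agree -> bravo
i=3: L=echo R=echo -> agree -> echo
i=4: L=alpha=BASE, R=kilo -> take RIGHT -> kilo
i=5: L=charlie, R=juliet=BASE -> take LEFT -> charlie
i=6: L=golf R=golf -> agree -> golf
Conflict count: 1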